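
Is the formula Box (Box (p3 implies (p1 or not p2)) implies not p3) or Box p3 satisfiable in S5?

Satisfiable

1. Box (Box (p3 implies (p1 or not p2)) implies not p3) or Box p3, w0
2. Box p3, w0
3. p3, w0
Accessibility: w0Rw0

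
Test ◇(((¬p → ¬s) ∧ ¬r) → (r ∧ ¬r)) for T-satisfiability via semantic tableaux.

1. ◇(((¬p → ¬s) ∧ ¬r) → (r ∧ ¬r)), u
2. ((¬p → ¬s) ∧ ¬r) → (r ∧ ¬r), v   [◇-rule on 1: fresh world v, uRv]
3. ¬((¬p → ¬s) ∧ ¬r), v   [→-rule on 2 (branches; this branch)]
4. r, v   [¬∧-rule on 3 (branches; this branch)]
Accessibility: uRu, uRv, vRv

Satisfiable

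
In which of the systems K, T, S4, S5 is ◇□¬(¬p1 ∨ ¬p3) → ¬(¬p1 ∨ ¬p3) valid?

S5

S4-tableau for the negation ¬(◇□¬(¬p1 ∨ ¬p3) → ¬(¬p1 ∨ ¬p3)):
1. ¬(◇□¬(¬p1 ∨ ¬p3) → ¬(¬p1 ∨ ¬p3)), u
2. ◇□¬(¬p1 ∨ ¬p3), u
3. ¬p1 ∨ ¬p3, u
4. ¬p3, u
5. □¬(¬p1 ∨ ¬p3), v
6. ¬(¬p1 ∨ ¬p3), v
7. p1, v
8. p3, v
Accessibility: uRu, uRv, vRv
Complete open branch: countermodel on an S4-frame, so not valid in S4, nor in K, T (the same frame is also a K-frame and a T-frame).
S5-tableau for the negation ¬(◇□¬(¬p1 ∨ ¬p3) → ¬(¬p1 ∨ ¬p3)):
1. ¬(◇□¬(¬p1 ∨ ¬p3) → ¬(¬p1 ∨ ¬p3)), u
2. ◇□¬(¬p1 ∨ ¬p3), u
3. ¬p1 ∨ ¬p3, u
4. ¬p3, u
5. □¬(¬p1 ∨ ¬p3), v
6. ¬(¬p1 ∨ ¬p3), u
7. p1, u
8. p3, u
Accessibility: uRu, uRv, vRu, vRv
Branch closes: p3 and ¬p3 both at u.
Every branch closes (one shown): valid in S5.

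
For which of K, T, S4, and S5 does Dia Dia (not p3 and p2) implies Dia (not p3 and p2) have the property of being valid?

T-tableau for the negation not (Dia Dia (not p3 and p2) implies Dia (not p3 and p2)):
1. not (Dia Dia (not p3 and p2) implies Dia (not p3 and p2)), u
2. Dia Dia (not p3 and p2), u   [neg-implies-rule on 1]
3. not Dia (not p3 and p2), u   [neg-implies-rule on 1]
4. not (not p3 and p2), u   [neg-Dia-rule on 3 via uRu]
5. not p2, u   [neg-and-rule on 4 (branches; this branch)]
6. Dia (not p3 and p2), v   [Dia-rule on 2: fresh world v, uRv]
7. not (not p3 and p2), v   [neg-Dia-rule on 3 via uRv]
8. not p2, v   [neg-and-rule on 7 (branches; this branch)]
9. not p3 and p2, w   [Dia-rule on 6: fresh world w, vRw]
10. not p3, w   [and-rule on 9]
11. p2, w   [and-rule on 9]
Accessibility: uRu, uRv, vRv, vRw, wRw
Complete open branch: countermodel on a T-frame, so not valid in T, nor in K (the same frame is also a K-frame).
S4-tableau for the negation not (Dia Dia (not p3 and p2) implies Dia (not p3 and p2)):
1. not (Dia Dia (not p3 and p2) implies Dia (not p3 and p2)), u
2. Dia Dia (not p3 and p2), u   [neg-implies-rule on 1]
3. not Dia (not p3 and p2), u   [neg-implies-rule on 1]
4. not (not p3 and p2), u   [neg-Dia-rule on 3 via uRu]
5. not p2, u   [neg-and-rule on 4 (branches; this branch)]
6. Dia (not p3 and p2), v   [Dia-rule on 2: fresh world v, uRv]
7. not (not p3 and p2), v   [neg-Dia-rule on 3 via uRv]
8. not p2, v   [neg-and-rule on 7 (branches; this branch)]
9. not p3 and p2, w   [Dia-rule on 6: fresh world w, vRw]
10. not p3, w   [and-rule on 9]
11. p2, w   [and-rule on 9]
12. not (not p3 and p2), w   [neg-Dia-rule on 3 via uRw]
13. not p2, w   [neg-and-rule on 12 (branches; this branch)]
Accessibility: uRu, uRv, uRw, vRv, vRw, wRw
Branch closes: p2 and not p2 both at w.
Every branch closes (one shown): valid in S4, hence also in S5 (every theorem of S4 is a theorem of S5).

S4, S5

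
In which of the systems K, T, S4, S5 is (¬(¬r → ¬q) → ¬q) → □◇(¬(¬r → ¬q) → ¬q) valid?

S5

S5-tableau for the negation ¬((¬(¬r → ¬q) → ¬q) → □◇(¬(¬r → ¬q) → ¬q)):
1. ¬((¬(¬r → ¬q) → ¬q) → □◇(¬(¬r → ¬q) → ¬q)), u
2. ¬(¬r → ¬q) → ¬q, u
3. ¬□◇(¬(¬r → ¬q) → ¬q), u
4. ¬r → ¬q, u
5. r, u
6. ¬◇(¬(¬r → ¬q) → ¬q), v
7. ¬(¬(¬r → ¬q) → ¬q), u
8. ¬(¬r → ¬q), u
9. q, u
10. ¬r, u
Accessibility: uRu, uRv, vRu, vRv
Branch closes: r and ¬r both at u.
Every branch closes (one shown): valid in S5.
S4-tableau for the negation ¬((¬(¬r → ¬q) → ¬q) → □◇(¬(¬r → ¬q) → ¬q)):
1. ¬((¬(¬r → ¬q) → ¬q) → □◇(¬(¬r → ¬q) → ¬q)), u
2. ¬(¬r → ¬q) → ¬q, u
3. ¬□◇(¬(¬r → ¬q) → ¬q), u
4. ¬q, u
5. ¬◇(¬(¬r → ¬q) → ¬q), v
6. ¬(¬(¬r → ¬q) → ¬q), v
7. ¬(¬r → ¬q), v
8. q, v
9. ¬r, v
Accessibility: uRu, uRv, vRv
Complete open branch: countermodel on an S4-frame, so not valid in S4, nor in K, T (the same frame is also a K-frame and a T-frame).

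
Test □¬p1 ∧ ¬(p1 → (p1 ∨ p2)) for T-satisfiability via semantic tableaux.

Unsatisfiable (every branch closes)

1. □¬p1 ∧ ¬(p1 → (p1 ∨ p2)), 0
2. □¬p1, 0
3. ¬(p1 → (p1 ∨ p2)), 0
4. p1, 0
5. ¬(p1 ∨ p2), 0
6. ¬p1, 0
7. ¬p2, 0
Accessibility: 0R0
Branch closes: p1 and ¬p1 both at 0.
Every branch closes; the branch above is one of them.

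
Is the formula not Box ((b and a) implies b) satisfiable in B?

Unsatisfiable (every branch closes)

1. not Box ((b and a) implies b), w0
2. not ((b and a) implies b), w1
3. b and a, w1
4. not b, w1
5. b, w1
6. a, w1
Accessibility: w0Rw0, w0Rw1, w1Rw0, w1Rw1
Branch closes: b and not b both at w1.
(One branch shown.) All branches close.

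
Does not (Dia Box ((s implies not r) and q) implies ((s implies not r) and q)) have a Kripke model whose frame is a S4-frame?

1. not (Dia Box ((s implies not r) and q) implies ((s implies not r) and q)), w0
2. Dia Box ((s implies not r) and q), w0   [neg-implies-rule on 1]
3. not ((s implies not r) and q), w0   [neg-implies-rule on 1]
4. not q, w0   [neg-and-rule on 3 (branches; this branch)]
5. Box ((s implies not r) and q), w1   [Dia-rule on 2: fresh world w1, w0Rw1]
6. (s implies not r) and q, w1   [Box-rule on 5 via w1Rw1]
7. s implies not r, w1   [and-rule on 6]
8. q, w1   [and-rule on 6]
9. not r, w1   [implies-rule on 7 (branches; this branch)]
Accessibility: w0Rw0, w0Rw1, w1Rw1

Yes, satisfiable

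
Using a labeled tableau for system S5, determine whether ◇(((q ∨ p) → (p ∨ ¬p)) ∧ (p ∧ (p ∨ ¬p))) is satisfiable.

1. ◇(((q ∨ p) → (p ∨ ¬p)) ∧ (p ∧ (p ∨ ¬p))), u
2. ((q ∨ p) → (p ∨ ¬p)) ∧ (p ∧ (p ∨ ¬p)), v   [◇-rule on 1: fresh world v, uRv]
3. (q ∨ p) → (p ∨ ¬p), v   [∧-rule on 2]
4. p ∧ (p ∨ ¬p), v   [∧-rule on 2]
5. p, v   [∧-rule on 4]
6. p ∨ ¬p, v   [∧-rule on 4]
Accessibility: uRu, uRv, vRu, vRv

Satisfiable (open branch found)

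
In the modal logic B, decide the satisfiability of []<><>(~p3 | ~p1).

1. []<><>(~p3 | ~p1), 0
2. <><>(~p3 | ~p1), 0
3. <>(~p3 | ~p1), 1
4. <><>(~p3 | ~p1), 1
5. ~p3 | ~p1, 2
6. ~p1, 2
7. <>(~p3 | ~p1), 3
8. ~p3 | ~p1, 4
9. ~p1, 4
Accessibility: 0R0, 0R1, 1R0, 1R1, 1R2, 1R3, 2R1, 2R2, 3R1, 3R3, 3R4, 4R3, 4R4

Satisfiable (open branch found)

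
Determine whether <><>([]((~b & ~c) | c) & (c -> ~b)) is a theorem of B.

No, not valid

Tableau for the negation ~<><>([]((~b & ~c) | c) & (c -> ~b)):
1. ~<><>([]((~b & ~c) | c) & (c -> ~b)), 0
2. ~<>([]((~b & ~c) | c) & (c -> ~b)), 0
3. ~([]((~b & ~c) | c) & (c -> ~b)), 0
4. ~(c -> ~b), 0
5. c, 0
6. b, 0
Accessibility: 0R0
The negation has an open branch (countermodel exists).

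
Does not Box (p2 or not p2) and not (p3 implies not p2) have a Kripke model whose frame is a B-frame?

Unsatisfiable (every branch closes)

1. not Box (p2 or not p2) and not (p3 implies not p2), w0
2. not Box (p2 or not p2), w0   [and-rule on 1]
3. not (p3 implies not p2), w0   [and-rule on 1]
4. p3, w0   [neg-implies-rule on 3]
5. p2, w0   [neg-implies-rule on 3]
6. not (p2 or not p2), w1   [neg-Box-rule on 2: fresh world w1, w0Rw1]
7. not p2, w1   [neg-or-rule on 6]
8. p2, w1   [neg-or-rule on 6]
Accessibility: w0Rw0, w0Rw1, w1Rw0, w1Rw1
Branch closes: p2 and not p2 both at w1.
(One branch shown.) All branches close.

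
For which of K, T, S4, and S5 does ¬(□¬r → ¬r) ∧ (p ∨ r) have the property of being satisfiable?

K

T-tableau for the formula:
1. ¬(□¬r → ¬r) ∧ (p ∨ r), u
2. ¬(□¬r → ¬r), u
3. p ∨ r, u
4. □¬r, u
5. r, u
6. ¬r, u
Accessibility: uRu
Branch closes: r and ¬r both at u.
Every branch closes (one shown): unsatisfiable in T, hence also in S4, S5 (every S4/S5-frame is a T-frame).
K-tableau for the formula:
1. ¬(□¬r → ¬r) ∧ (p ∨ r), u
2. ¬(□¬r → ¬r), u
3. p ∨ r, u
4. □¬r, u
5. r, u
Complete open branch: satisfiable in K.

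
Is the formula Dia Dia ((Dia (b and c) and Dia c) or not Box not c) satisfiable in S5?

Satisfiable (open branch found)

1. Dia Dia ((Dia (b and c) and Dia c) or not Box not c), w0
2. Dia ((Dia (b and c) and Dia c) or not Box not c), w1
3. (Dia (b and c) and Dia c) or not Box not c, w2
4. not Box not c, w2
5. c, w3
Accessibility: w0Rw0, w0Rw1, w0Rw2, w0Rw3, w1Rw0, w1Rw1, w1Rw2, w1Rw3, w2Rw0, w2Rw1, w2Rw2, w2Rw3, w3Rw0, w3Rw1, w3Rw2, w3Rw3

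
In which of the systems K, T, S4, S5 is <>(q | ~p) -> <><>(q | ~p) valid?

T, S4, S5

K-tableau for the negation ~(<>(q | ~p) -> <><>(q | ~p)):
1. ~(<>(q | ~p) -> <><>(q | ~p)), 0
2. <>(q | ~p), 0
3. ~<><>(q | ~p), 0
4. q | ~p, 1
5. ~<>(q | ~p), 1
6. ~p, 1
Accessibility: 0R1
Complete open branch: countermodel on a K-frame, so not valid in K.
T-tableau for the negation ~(<>(q | ~p) -> <><>(q | ~p)):
1. ~(<>(q | ~p) -> <><>(q | ~p)), 0
2. <>(q | ~p), 0
3. ~<><>(q | ~p), 0
4. ~<>(q | ~p), 0
5. ~(q | ~p), 0
6. ~q, 0
7. p, 0
8. q | ~p, 1
9. ~<>(q | ~p), 1
10. ~(q | ~p), 1
11. ~q, 1
12. p, 1
13. ~p, 1
Accessibility: 0R0, 0R1, 1R1
Branch closes: p and ~p both at 1.
Every branch closes (one shown): valid in T, hence also in S4, S5 (every theorem of T is a theorem of S4 and S5).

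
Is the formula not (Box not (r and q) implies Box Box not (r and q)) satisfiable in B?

Satisfiable

1. not (Box not (r and q) implies Box Box not (r and q)), u
2. Box not (r and q), u
3. not Box Box not (r and q), u
4. not (r and q), u
5. not q, u
6. not Box not (r and q), v
7. not (r and q), v
8. not q, v
9. r and q, w
10. r, w
11. q, w
Accessibility: uRu, uRv, vRu, vRv, vRw, wRv, wRw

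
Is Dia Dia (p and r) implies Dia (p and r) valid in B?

Tableau for the negation not (Dia Dia (p and r) implies Dia (p and r)):
1. not (Dia Dia (p and r) implies Dia (p and r)), w0
2. Dia Dia (p and r), w0
3. not Dia (p and r), w0
4. not (p and r), w0
5. not r, w0
6. Dia (p and r), w1
7. not (p and r), w1
8. not r, w1
9. p and r, w2
10. p, w2
11. r, w2
Accessibility: w0Rw0, w0Rw1, w1Rw0, w1Rw1, w1Rw2, w2Rw1, w2Rw2
The negation has an open branch (countermodel exists).

No, not valid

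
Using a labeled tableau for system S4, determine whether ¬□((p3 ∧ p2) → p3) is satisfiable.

Unsatisfiable

1. ¬□((p3 ∧ p2) → p3), 0
2. ¬((p3 ∧ p2) → p3), 1
3. p3 ∧ p2, 1
4. ¬p3, 1
5. p3, 1
6. p2, 1
Accessibility: 0R0, 0R1, 1R1
Branch closes: p3 and ¬p3 both at 1.
(One branch shown.) All branches close.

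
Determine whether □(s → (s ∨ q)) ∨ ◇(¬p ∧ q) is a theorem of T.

Valid in T

Tableau for the negation ¬(□(s → (s ∨ q)) ∨ ◇(¬p ∧ q)):
1. ¬(□(s → (s ∨ q)) ∨ ◇(¬p ∧ q)), w0
2. ¬□(s → (s ∨ q)), w0
3. ¬◇(¬p ∧ q), w0
4. ¬(¬p ∧ q), w0
5. ¬q, w0
6. ¬(s → (s ∨ q)), w1
7. s, w1
8. ¬(s ∨ q), w1
9. ¬s, w1
10. ¬q, w1
Accessibility: w0Rw0, w0Rw1, w1Rw1
Branch closes: s and ¬s both at w1.
All branches of the negation close; one closing branch shown above.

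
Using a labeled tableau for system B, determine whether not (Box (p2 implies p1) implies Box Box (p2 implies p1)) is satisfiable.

1. not (Box (p2 implies p1) implies Box Box (p2 implies p1)), u
2. Box (p2 implies p1), u   [neg-implies-rule on 1]
3. not Box Box (p2 implies p1), u   [neg-implies-rule on 1]
4. p2 implies p1, u   [Box-rule on 2 via uRu]
5. p1, u   [implies-rule on 4 (branches; this branch)]
6. not Box (p2 implies p1), v   [neg-Box-rule on 3: fresh world v, uRv]
7. p2 implies p1, v   [Box-rule on 2 via uRv]
8. p1, v   [implies-rule on 7 (branches; this branch)]
9. not (p2 implies p1), w   [neg-Box-rule on 6: fresh world w, vRw]
10. p2, w   [neg-implies-rule on 9]
11. not p1, w   [neg-implies-rule on 9]
Accessibility: uRu, uRv, vRu, vRv, vRw, wRv, wRw

Yes, satisfiable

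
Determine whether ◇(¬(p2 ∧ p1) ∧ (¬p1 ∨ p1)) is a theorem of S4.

No, not valid

Tableau for the negation ¬◇(¬(p2 ∧ p1) ∧ (¬p1 ∨ p1)):
1. ¬◇(¬(p2 ∧ p1) ∧ (¬p1 ∨ p1)), 0
2. ¬(¬(p2 ∧ p1) ∧ (¬p1 ∨ p1)), 0
3. p2 ∧ p1, 0
4. p2, 0
5. p1, 0
Accessibility: 0R0
The negation has an open branch (countermodel exists).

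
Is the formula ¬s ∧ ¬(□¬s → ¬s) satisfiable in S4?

1. ¬s ∧ ¬(□¬s → ¬s), w0
2. ¬s, w0
3. ¬(□¬s → ¬s), w0
4. □¬s, w0
5. s, w0
Accessibility: w0Rw0
Branch closes: s and ¬s both at w0.
All branches of the tableau close; one closing branch shown above.

Unsatisfiable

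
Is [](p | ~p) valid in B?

Yes, valid

Tableau for the negation ~[](p | ~p):
1. ~[](p | ~p), w0
2. ~(p | ~p), w1
3. ~p, w1
4. p, w1
Accessibility: w0Rw0, w0Rw1, w1Rw0, w1Rw1
Branch closes: p and ~p both at w1.
Every branch of the negation's tableau closes; the branch above is one of them.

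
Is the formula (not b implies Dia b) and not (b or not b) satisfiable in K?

No, unsatisfiable

1. (not b implies Dia b) and not (b or not b), w0
2. not b implies Dia b, w0
3. not (b or not b), w0
4. not b, w0
5. b, w0
Branch closes: b and not b both at w0.
Every branch closes; the branch above is one of them.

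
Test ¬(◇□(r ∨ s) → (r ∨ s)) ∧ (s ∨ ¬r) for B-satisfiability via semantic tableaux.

1. ¬(◇□(r ∨ s) → (r ∨ s)) ∧ (s ∨ ¬r), w0
2. ¬(◇□(r ∨ s) → (r ∨ s)), w0
3. s ∨ ¬r, w0
4. ◇□(r ∨ s), w0
5. ¬(r ∨ s), w0
6. ¬r, w0
7. ¬s, w0
8. □(r ∨ s), w1
9. r ∨ s, w0
10. r ∨ s, w1
11. s, w0
Accessibility: w0Rw0, w0Rw1, w1Rw0, w1Rw1
Branch closes: s and ¬s both at w0.
Every branch closes; the branch above is one of them.

Unsatisfiable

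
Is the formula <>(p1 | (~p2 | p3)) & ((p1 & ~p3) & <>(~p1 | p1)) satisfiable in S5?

1. <>(p1 | (~p2 | p3)) & ((p1 & ~p3) & <>(~p1 | p1)), u
2. <>(p1 | (~p2 | p3)), u
3. (p1 & ~p3) & <>(~p1 | p1), u
4. p1 & ~p3, u
5. <>(~p1 | p1), u
6. p1, u
7. ~p3, u
8. p1 | (~p2 | p3), v
9. ~p2 | p3, v
10. p3, v
11. ~p1 | p1, w
12. p1, w
Accessibility: uRu, uRv, uRw, vRu, vRv, vRw, wRu, wRv, wRw

Yes, satisfiable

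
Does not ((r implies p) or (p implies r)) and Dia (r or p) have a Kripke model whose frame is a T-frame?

1. not ((r implies p) or (p implies r)) and Dia (r or p), w0
2. not ((r implies p) or (p implies r)), w0   [and-rule on 1]
3. Dia (r or p), w0   [and-rule on 1]
4. not (r implies p), w0   [neg-or-rule on 2]
5. not (p implies r), w0   [neg-or-rule on 2]
6. r, w0   [neg-implies-rule on 4]
7. not p, w0   [neg-implies-rule on 4]
8. p, w0   [neg-implies-rule on 5]
9. not r, w0   [neg-implies-rule on 5]
Accessibility: w0Rw0
Branch closes: p and not p both at w0.
(One branch shown.) All branches close.

Unsatisfiable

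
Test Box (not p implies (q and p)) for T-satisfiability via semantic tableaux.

1. Box (not p implies (q and p)), u
2. not p implies (q and p), u
3. q and p, u
4. q, u
5. p, u
Accessibility: uRu

Yes, satisfiable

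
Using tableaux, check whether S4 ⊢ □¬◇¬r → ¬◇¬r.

Valid in S4

Tableau for the negation ¬(□¬◇¬r → ¬◇¬r):
1. ¬(□¬◇¬r → ¬◇¬r), w0
2. □¬◇¬r, w0   [¬→-rule on 1]
3. ◇¬r, w0   [¬→-rule on 1]
4. ¬◇¬r, w0   [□-rule on 2 via w0Rw0]
5. r, w0   [¬◇-rule on 4 via w0Rw0]
6. ¬r, w1   [◇-rule on 3: fresh world w1, w0Rw1]
7. ¬◇¬r, w1   [□-rule on 2 via w0Rw1]
8. r, w1   [¬◇-rule on 4 via w0Rw1]
Accessibility: w0Rw0, w0Rw1, w1Rw1
Branch closes: r and ¬r both at w1.
All branches of the negation close; one closing branch shown above.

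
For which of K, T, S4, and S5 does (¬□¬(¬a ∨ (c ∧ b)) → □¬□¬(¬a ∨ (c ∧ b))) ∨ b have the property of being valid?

S4-tableau for the negation ¬((¬□¬(¬a ∨ (c ∧ b)) → □¬□¬(¬a ∨ (c ∧ b))) ∨ b):
1. ¬((¬□¬(¬a ∨ (c ∧ b)) → □¬□¬(¬a ∨ (c ∧ b))) ∨ b), w0
2. ¬(¬□¬(¬a ∨ (c ∧ b)) → □¬□¬(¬a ∨ (c ∧ b))), w0
3. ¬b, w0
4. ¬□¬(¬a ∨ (c ∧ b)), w0
5. ¬□¬□¬(¬a ∨ (c ∧ b)), w0
6. ¬a ∨ (c ∧ b), w1
7. c ∧ b, w1
8. c, w1
9. b, w1
10. □¬(¬a ∨ (c ∧ b)), w2
11. ¬(¬a ∨ (c ∧ b)), w2
12. a, w2
13. ¬(c ∧ b), w2
14. ¬b, w2
Accessibility: w0Rw0, w0Rw1, w0Rw2, w1Rw1, w2Rw2
Complete open branch: countermodel on an S4-frame, so not valid in S4, nor in K, T (the same frame is also a K-frame and a T-frame).
S5-tableau for the negation ¬((¬□¬(¬a ∨ (c ∧ b)) → □¬□¬(¬a ∨ (c ∧ b))) ∨ b):
1. ¬((¬□¬(¬a ∨ (c ∧ b)) → □¬□¬(¬a ∨ (c ∧ b))) ∨ b), w0
2. ¬(¬□¬(¬a ∨ (c ∧ b)) → □¬□¬(¬a ∨ (c ∧ b))), w0
3. ¬b, w0
4. ¬□¬(¬a ∨ (c ∧ b)), w0
5. ¬□¬□¬(¬a ∨ (c ∧ b)), w0
6. ¬a ∨ (c ∧ b), w1
7. c ∧ b, w1
8. c, w1
9. b, w1
10. □¬(¬a ∨ (c ∧ b)), w2
11. ¬(¬a ∨ (c ∧ b)), w0
12. a, w0
13. ¬(c ∧ b), w0
14. ¬(¬a ∨ (c ∧ b)), w1
15. a, w1
16. ¬(c ∧ b), w1
17. ¬(¬a ∨ (c ∧ b)), w2
18. a, w2
19. ¬(c ∧ b), w2
20. ¬b, w1
Accessibility: w0Rw0, w0Rw1, w0Rw2, w1Rw0, w1Rw1, w1Rw2, w2Rw0, w2Rw1, w2Rw2
Branch closes: b and ¬b both at w1.
Every branch closes (one shown): valid in S5.

S5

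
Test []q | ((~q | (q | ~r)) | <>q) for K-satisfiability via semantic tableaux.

1. []q | ((~q | (q | ~r)) | <>q), u
2. (~q | (q | ~r)) | <>q, u
3. <>q, u
4. q, v
Accessibility: uRv

Satisfiable (open branch found)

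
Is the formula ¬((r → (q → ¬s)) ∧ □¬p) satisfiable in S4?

1. ¬((r → (q → ¬s)) ∧ □¬p), 0
2. ¬□¬p, 0   [¬∧-rule on 1 (branches; this branch)]
3. p, 1   [¬□-rule on 2: fresh world 1, 0R1]
Accessibility: 0R0, 0R1, 1R1

Yes, satisfiable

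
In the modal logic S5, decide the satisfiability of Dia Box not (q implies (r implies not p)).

Yes, satisfiable

1. Dia Box not (q implies (r implies not p)), w0
2. Box not (q implies (r implies not p)), w1
3. not (q implies (r implies not p)), w0
4. q, w0
5. not (r implies not p), w0
6. r, w0
7. p, w0
8. not (q implies (r implies not p)), w1
9. q, w1
10. not (r implies not p), w1
11. r, w1
12. p, w1
Accessibility: w0Rw0, w0Rw1, w1Rw0, w1Rw1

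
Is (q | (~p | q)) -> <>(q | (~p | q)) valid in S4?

Tableau for the negation ~((q | (~p | q)) -> <>(q | (~p | q))):
1. ~((q | (~p | q)) -> <>(q | (~p | q))), u
2. q | (~p | q), u
3. ~<>(q | (~p | q)), u
4. ~(q | (~p | q)), u
5. ~q, u
6. ~(~p | q), u
7. p, u
8. ~p | q, u
9. q, u
Accessibility: uRu
Branch closes: q and ~q both at u.
All branches of the negation close; one closing branch shown above.

Valid in S4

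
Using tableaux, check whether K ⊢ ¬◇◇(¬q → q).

Invalid (countermodel exists)

Tableau for the negation ◇◇(¬q → q):
1. ◇◇(¬q → q), w0
2. ◇(¬q → q), w1   [◇-rule on 1: fresh world w1, w0Rw1]
3. ¬q → q, w2   [◇-rule on 2: fresh world w2, w1Rw2]
4. q, w2   [→-rule on 3 (branches; this branch)]
Accessibility: w0Rw1, w1Rw2
The negation has an open branch (countermodel exists).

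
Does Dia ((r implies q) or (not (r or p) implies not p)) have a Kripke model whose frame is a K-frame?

1. Dia ((r implies q) or (not (r or p) implies not p)), 0
2. (r implies q) or (not (r or p) implies not p), 1
3. not (r or p) implies not p, 1
4. not p, 1
Accessibility: 0R1

Yes, satisfiable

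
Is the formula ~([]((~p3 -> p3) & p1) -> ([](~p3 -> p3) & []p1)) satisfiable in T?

1. ~([]((~p3 -> p3) & p1) -> ([](~p3 -> p3) & []p1)), w0
2. []((~p3 -> p3) & p1), w0
3. ~([](~p3 -> p3) & []p1), w0
4. (~p3 -> p3) & p1, w0
5. ~p3 -> p3, w0
6. p1, w0
7. ~[](~p3 -> p3), w0
8. p3, w0
9. ~(~p3 -> p3), w1
10. ~p3, w1
11. (~p3 -> p3) & p1, w1
12. ~p3 -> p3, w1
13. p1, w1
14. p3, w1
Accessibility: w0Rw0, w0Rw1, w1Rw1
Branch closes: p3 and ~p3 both at w1.
(One branch shown.) All branches close.

Unsatisfiable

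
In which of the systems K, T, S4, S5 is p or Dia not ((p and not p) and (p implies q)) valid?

T, S4, S5

K-tableau for the negation not (p or Dia not ((p and not p) and (p implies q))):
1. not (p or Dia not ((p and not p) and (p implies q))), w0
2. not p, w0   [neg-or-rule on 1]
3. not Dia not ((p and not p) and (p implies q)), w0   [neg-or-rule on 1]
Complete open branch: countermodel on a K-frame, so not valid in K.
T-tableau for the negation not (p or Dia not ((p and not p) and (p implies q))):
1. not (p or Dia not ((p and not p) and (p implies q))), w0
2. not p, w0   [neg-or-rule on 1]
3. not Dia not ((p and not p) and (p implies q)), w0   [neg-or-rule on 1]
4. (p and not p) and (p implies q), w0   [neg-Dia-rule on 3 via w0Rw0]
5. p and not p, w0   [and-rule on 4]
6. p implies q, w0   [and-rule on 4]
7. p, w0   [and-rule on 5]
Accessibility: w0Rw0
Branch closes: p and not p both at w0.
Every branch closes (one shown): valid in T, hence also in S4, S5 (every theorem of T is a theorem of S4 and S5).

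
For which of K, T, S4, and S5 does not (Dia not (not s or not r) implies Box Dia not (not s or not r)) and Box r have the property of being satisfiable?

K, T, S4

S5-tableau for the formula:
1. not (Dia not (not s or not r) implies Box Dia not (not s or not r)) and Box r, 0
2. not (Dia not (not s or not r) implies Box Dia not (not s or not r)), 0
3. Box r, 0
4. Dia not (not s or not r), 0
5. not Box Dia not (not s or not r), 0
6. r, 0
7. not (not s or not r), 1
8. s, 1
9. r, 1
10. not Dia not (not s or not r), 2
11. r, 2
12. not s or not r, 0
13. not s or not r, 1
14. not s or not r, 2
15. not s, 0
16. not r, 1
Accessibility: 0R0, 0R1, 0R2, 1R0, 1R1, 1R2, 2R0, 2R1, 2R2
Branch closes: r and not r both at 1.
Every branch closes (one shown): unsatisfiable in S5.
S4-tableau for the formula:
1. not (Dia not (not s or not r) implies Box Dia not (not s or not r)) and Box r, 0
2. not (Dia not (not s or not r) implies Box Dia not (not s or not r)), 0
3. Box r, 0
4. Dia not (not s or not r), 0
5. not Box Dia not (not s or not r), 0
6. r, 0
7. not (not s or not r), 1
8. s, 1
9. r, 1
10. not Dia not (not s or not r), 2
11. r, 2
12. not s or not r, 2
13. not s, 2
Accessibility: 0R0, 0R1, 0R2, 1R1, 2R2
Complete open branch: satisfiable in S4, hence also in K, T (this S4-model is also a K-model and a T-model).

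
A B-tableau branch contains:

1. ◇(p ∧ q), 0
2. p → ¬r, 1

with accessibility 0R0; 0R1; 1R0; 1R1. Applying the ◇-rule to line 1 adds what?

a fresh world 2 with 0R2, and p ∧ q at 2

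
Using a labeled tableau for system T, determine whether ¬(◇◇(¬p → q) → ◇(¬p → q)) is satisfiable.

1. ¬(◇◇(¬p → q) → ◇(¬p → q)), 0
2. ◇◇(¬p → q), 0   [¬→-rule on 1]
3. ¬◇(¬p → q), 0   [¬→-rule on 1]
4. ¬(¬p → q), 0   [¬◇-rule on 3 via 0R0]
5. ¬p, 0   [¬→-rule on 4]
6. ¬q, 0   [¬→-rule on 4]
7. ◇(¬p → q), 1   [◇-rule on 2: fresh world 1, 0R1]
8. ¬(¬p → q), 1   [¬◇-rule on 3 via 0R1]
9. ¬p, 1   [¬→-rule on 8]
10. ¬q, 1   [¬→-rule on 8]
11. ¬p → q, 2   [◇-rule on 7: fresh world 2, 1R2]
12. q, 2   [→-rule on 11 (branches; this branch)]
Accessibility: 0R0, 0R1, 1R1, 1R2, 2R2

Satisfiable (open branch found)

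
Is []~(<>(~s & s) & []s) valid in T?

Tableau for the negation ~[]~(<>(~s & s) & []s):
1. ~[]~(<>(~s & s) & []s), u
2. <>(~s & s) & []s, v   [~[]-rule on 1: fresh world v, uRv]
3. <>(~s & s), v   [&-rule on 2]
4. []s, v   [&-rule on 2]
5. s, v   [[]-rule on 4 via vRv]
6. ~s & s, w   [<>-rule on 3: fresh world w, vRw]
7. ~s, w   [&-rule on 6]
8. s, w   [&-rule on 6]
Accessibility: uRu, uRv, vRv, vRw, wRw
Branch closes: s and ~s both at w.
Every branch of the negation's tableau closes; the branch above is one of them.

Valid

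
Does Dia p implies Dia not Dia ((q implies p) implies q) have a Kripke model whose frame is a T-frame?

1. Dia p implies Dia not Dia ((q implies p) implies q), w0
2. Dia not Dia ((q implies p) implies q), w0   [implies-rule on 1 (branches; this branch)]
3. not Dia ((q implies p) implies q), w1   [Dia-rule on 2: fresh world w1, w0Rw1]
4. not ((q implies p) implies q), w1   [neg-Dia-rule on 3 via w1Rw1]
5. q implies p, w1   [neg-implies-rule on 4]
6. not q, w1   [neg-implies-rule on 4]
7. p, w1   [implies-rule on 5 (branches; this branch)]
Accessibility: w0Rw0, w0Rw1, w1Rw1

Yes, satisfiable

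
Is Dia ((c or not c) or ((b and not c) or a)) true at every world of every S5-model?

Yes, valid

Tableau for the negation not Dia ((c or not c) or ((b and not c) or a)):
1. not Dia ((c or not c) or ((b and not c) or a)), w0
2. not ((c or not c) or ((b and not c) or a)), w0
3. not (c or not c), w0
4. not ((b and not c) or a), w0
5. not c, w0
6. c, w0
Accessibility: w0Rw0
Branch closes: c and not c both at w0.
All branches of the negation close; one closing branch shown above.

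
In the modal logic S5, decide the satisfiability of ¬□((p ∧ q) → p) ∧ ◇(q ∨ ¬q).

1. ¬□((p ∧ q) → p) ∧ ◇(q ∨ ¬q), 0
2. ¬□((p ∧ q) → p), 0
3. ◇(q ∨ ¬q), 0
4. ¬((p ∧ q) → p), 1
5. p ∧ q, 1
6. ¬p, 1
7. p, 1
8. q, 1
Accessibility: 0R0, 0R1, 1R0, 1R1
Branch closes: p and ¬p both at 1.
(One branch shown.) All branches close.

No, unsatisfiable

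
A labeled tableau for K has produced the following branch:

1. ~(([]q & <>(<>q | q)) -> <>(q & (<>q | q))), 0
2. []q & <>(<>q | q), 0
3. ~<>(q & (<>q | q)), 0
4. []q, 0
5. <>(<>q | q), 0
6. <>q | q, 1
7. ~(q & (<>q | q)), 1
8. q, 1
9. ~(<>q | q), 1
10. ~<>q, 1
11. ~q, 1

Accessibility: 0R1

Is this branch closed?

Closed

Both q and ~q appear at 1.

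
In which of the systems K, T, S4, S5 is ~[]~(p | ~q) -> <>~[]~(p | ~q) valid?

T, S4, S5

K-tableau for the negation ~(~[]~(p | ~q) -> <>~[]~(p | ~q)):
1. ~(~[]~(p | ~q) -> <>~[]~(p | ~q)), w0
2. ~[]~(p | ~q), w0
3. ~<>~[]~(p | ~q), w0
4. p | ~q, w1
5. []~(p | ~q), w1
6. ~q, w1
Accessibility: w0Rw1
Complete open branch: countermodel on a K-frame, so not valid in K.
T-tableau for the negation ~(~[]~(p | ~q) -> <>~[]~(p | ~q)):
1. ~(~[]~(p | ~q) -> <>~[]~(p | ~q)), w0
2. ~[]~(p | ~q), w0
3. ~<>~[]~(p | ~q), w0
4. []~(p | ~q), w0
5. ~(p | ~q), w0
6. ~p, w0
7. q, w0
8. p | ~q, w1
9. []~(p | ~q), w1
10. ~(p | ~q), w1
11. ~p, w1
12. q, w1
13. ~q, w1
Accessibility: w0Rw0, w0Rw1, w1Rw1
Branch closes: q and ~q both at w1.
Every branch closes (one shown): valid in T, hence also in S4, S5 (every theorem of T is a theorem of S4 and S5).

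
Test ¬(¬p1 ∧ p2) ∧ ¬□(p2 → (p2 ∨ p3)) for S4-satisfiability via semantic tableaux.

Unsatisfiable (every branch closes)

1. ¬(¬p1 ∧ p2) ∧ ¬□(p2 → (p2 ∨ p3)), w0
2. ¬(¬p1 ∧ p2), w0   [∧-rule on 1]
3. ¬□(p2 → (p2 ∨ p3)), w0   [∧-rule on 1]
4. ¬p2, w0   [¬∧-rule on 2 (branches; this branch)]
5. ¬(p2 → (p2 ∨ p3)), w1   [¬□-rule on 3: fresh world w1, w0Rw1]
6. p2, w1   [¬→-rule on 5]
7. ¬(p2 ∨ p3), w1   [¬→-rule on 5]
8. ¬p2, w1   [¬∨-rule on 7]
9. ¬p3, w1   [¬∨-rule on 7]
Accessibility: w0Rw0, w0Rw1, w1Rw1
Branch closes: p2 and ¬p2 both at w1.
Every branch closes; the branch above is one of them.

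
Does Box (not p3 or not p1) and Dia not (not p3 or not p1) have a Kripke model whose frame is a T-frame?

1. Box (not p3 or not p1) and Dia not (not p3 or not p1), 0
2. Box (not p3 or not p1), 0   [and-rule on 1]
3. Dia not (not p3 or not p1), 0   [and-rule on 1]
4. not p3 or not p1, 0   [Box-rule on 2 via 0R0]
5. not p1, 0   [or-rule on 4 (branches; this branch)]
6. not (not p3 or not p1), 1   [Dia-rule on 3: fresh world 1, 0R1]
7. p3, 1   [neg-or-rule on 6]
8. p1, 1   [neg-or-rule on 6]
9. not p3 or not p1, 1   [Box-rule on 2 via 0R1]
10. not p1, 1   [or-rule on 9 (branches; this branch)]
Accessibility: 0R0, 0R1, 1R1
Branch closes: p1 and not p1 both at 1.
(One branch shown.) All branches close.

Unsatisfiable (every branch closes)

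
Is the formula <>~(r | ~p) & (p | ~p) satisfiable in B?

1. <>~(r | ~p) & (p | ~p), u
2. <>~(r | ~p), u
3. p | ~p, u
4. ~p, u
5. ~(r | ~p), v
6. ~r, v
7. p, v
Accessibility: uRu, uRv, vRu, vRv

Satisfiable (open branch found)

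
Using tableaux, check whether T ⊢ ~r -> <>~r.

Tableau for the negation ~(~r -> <>~r):
1. ~(~r -> <>~r), w0
2. ~r, w0
3. ~<>~r, w0
4. r, w0
Accessibility: w0Rw0
Branch closes: r and ~r both at w0.
Every branch of the negation's tableau closes; the branch above is one of them.

Yes, valid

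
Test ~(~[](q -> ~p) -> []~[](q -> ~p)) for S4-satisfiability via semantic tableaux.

Satisfiable (open branch found)

1. ~(~[](q -> ~p) -> []~[](q -> ~p)), u
2. ~[](q -> ~p), u
3. ~[]~[](q -> ~p), u
4. ~(q -> ~p), v
5. q, v
6. p, v
7. [](q -> ~p), w
8. q -> ~p, w
9. ~p, w
Accessibility: uRu, uRv, uRw, vRv, wRw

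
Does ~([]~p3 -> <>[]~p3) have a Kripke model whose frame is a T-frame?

No, unsatisfiable

1. ~([]~p3 -> <>[]~p3), w0
2. []~p3, w0
3. ~<>[]~p3, w0
4. ~p3, w0
5. ~[]~p3, w0
6. p3, w1
7. ~p3, w1
Accessibility: w0Rw0, w0Rw1, w1Rw1
Branch closes: p3 and ~p3 both at w1.
Every branch closes; the branch above is one of them.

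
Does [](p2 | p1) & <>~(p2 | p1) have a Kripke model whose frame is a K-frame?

Unsatisfiable (every branch closes)

1. [](p2 | p1) & <>~(p2 | p1), u
2. [](p2 | p1), u
3. <>~(p2 | p1), u
4. ~(p2 | p1), v
5. ~p2, v
6. ~p1, v
7. p2 | p1, v
8. p1, v
Accessibility: uRv
Branch closes: p1 and ~p1 both at v.
All branches of the tableau close; one closing branch shown above.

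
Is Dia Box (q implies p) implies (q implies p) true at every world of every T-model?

Tableau for the negation not (Dia Box (q implies p) implies (q implies p)):
1. not (Dia Box (q implies p) implies (q implies p)), 0
2. Dia Box (q implies p), 0
3. not (q implies p), 0
4. q, 0
5. not p, 0
6. Box (q implies p), 1
7. q implies p, 1
8. p, 1
Accessibility: 0R0, 0R1, 1R1
The negation has an open branch (countermodel exists).

Not valid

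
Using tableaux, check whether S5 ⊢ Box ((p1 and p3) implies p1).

Valid

Tableau for the negation not Box ((p1 and p3) implies p1):
1. not Box ((p1 and p3) implies p1), w0
2. not ((p1 and p3) implies p1), w1   [neg-Box-rule on 1: fresh world w1, w0Rw1]
3. p1 and p3, w1   [neg-implies-rule on 2]
4. not p1, w1   [neg-implies-rule on 2]
5. p1, w1   [and-rule on 3]
6. p3, w1   [and-rule on 3]
Accessibility: w0Rw0, w0Rw1, w1Rw0, w1Rw1
Branch closes: p1 and not p1 both at w1.
All branches of the negation close; one closing branch shown above.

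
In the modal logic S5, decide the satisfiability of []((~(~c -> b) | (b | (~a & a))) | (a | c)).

1. []((~(~c -> b) | (b | (~a & a))) | (a | c)), 0
2. (~(~c -> b) | (b | (~a & a))) | (a | c), 0   [[]-rule on 1 via 0R0]
3. a | c, 0   [|-rule on 2 (branches; this branch)]
4. c, 0   [|-rule on 3 (branches; this branch)]
Accessibility: 0R0

Yes, satisfiable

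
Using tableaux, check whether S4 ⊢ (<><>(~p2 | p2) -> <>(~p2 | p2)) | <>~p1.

Valid

Tableau for the negation ~((<><>(~p2 | p2) -> <>(~p2 | p2)) | <>~p1):
1. ~((<><>(~p2 | p2) -> <>(~p2 | p2)) | <>~p1), u
2. ~(<><>(~p2 | p2) -> <>(~p2 | p2)), u   [~|-rule on 1]
3. ~<>~p1, u   [~|-rule on 1]
4. <><>(~p2 | p2), u   [~->-rule on 2]
5. ~<>(~p2 | p2), u   [~->-rule on 2]
6. p1, u   [~<>-rule on 3 via uRu]
7. ~(~p2 | p2), u   [~<>-rule on 5 via uRu]
8. p2, u   [~|-rule on 7]
9. ~p2, u   [~|-rule on 7]
Accessibility: uRu
Branch closes: p2 and ~p2 both at u.
All branches of the negation close; one closing branch shown above.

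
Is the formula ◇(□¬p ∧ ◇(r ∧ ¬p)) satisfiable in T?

Yes, satisfiable

1. ◇(□¬p ∧ ◇(r ∧ ¬p)), 0
2. □¬p ∧ ◇(r ∧ ¬p), 1
3. □¬p, 1
4. ◇(r ∧ ¬p), 1
5. ¬p, 1
6. r ∧ ¬p, 2
7. r, 2
8. ¬p, 2
Accessibility: 0R0, 0R1, 1R1, 1R2, 2R2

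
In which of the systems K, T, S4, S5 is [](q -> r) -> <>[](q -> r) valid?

T-tableau for the negation ~([](q -> r) -> <>[](q -> r)):
1. ~([](q -> r) -> <>[](q -> r)), 0
2. [](q -> r), 0   [~->-rule on 1]
3. ~<>[](q -> r), 0   [~->-rule on 1]
4. q -> r, 0   [[]-rule on 2 via 0R0]
5. ~[](q -> r), 0   [~<>-rule on 3 via 0R0]
6. r, 0   [->-rule on 4 (branches; this branch)]
7. ~(q -> r), 1   [~[]-rule on 5: fresh world 1, 0R1]
8. q, 1   [~->-rule on 7]
9. ~r, 1   [~->-rule on 7]
10. q -> r, 1   [[]-rule on 2 via 0R1]
11. ~[](q -> r), 1   [~<>-rule on 3 via 0R1]
12. r, 1   [->-rule on 10 (branches; this branch)]
Accessibility: 0R0, 0R1, 1R1
Branch closes: r and ~r both at 1.
Every branch closes (one shown): valid in T, hence also in S4, S5 (every theorem of T is a theorem of S4 and S5).
K-tableau for the negation ~([](q -> r) -> <>[](q -> r)):
1. ~([](q -> r) -> <>[](q -> r)), 0
2. [](q -> r), 0   [~->-rule on 1]
3. ~<>[](q -> r), 0   [~->-rule on 1]
Complete open branch: countermodel on a K-frame, so not valid in K.

T, S4, S5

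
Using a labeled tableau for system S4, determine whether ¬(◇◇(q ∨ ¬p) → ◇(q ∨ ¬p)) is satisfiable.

1. ¬(◇◇(q ∨ ¬p) → ◇(q ∨ ¬p)), u
2. ◇◇(q ∨ ¬p), u
3. ¬◇(q ∨ ¬p), u
4. ¬(q ∨ ¬p), u
5. ¬q, u
6. p, u
7. ◇(q ∨ ¬p), v
8. ¬(q ∨ ¬p), v
9. ¬q, v
10. p, v
11. q ∨ ¬p, w
12. ¬(q ∨ ¬p), w
13. ¬q, w
14. p, w
15. ¬p, w
Accessibility: uRu, uRv, uRw, vRv, vRw, wRw
Branch closes: p and ¬p both at w.
All branches of the tableau close; one closing branch shown above.

No, unsatisfiable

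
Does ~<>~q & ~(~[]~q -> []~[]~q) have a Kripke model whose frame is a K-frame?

1. ~<>~q & ~(~[]~q -> []~[]~q), 0
2. ~<>~q, 0
3. ~(~[]~q -> []~[]~q), 0
4. ~[]~q, 0
5. ~[]~[]~q, 0
6. q, 1
7. []~q, 2
8. q, 2
Accessibility: 0R1, 0R2

Satisfiable (open branch found)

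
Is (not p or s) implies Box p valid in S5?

Tableau for the negation not ((not p or s) implies Box p):
1. not ((not p or s) implies Box p), u
2. not p or s, u   [neg-implies-rule on 1]
3. not Box p, u   [neg-implies-rule on 1]
4. s, u   [or-rule on 2 (branches; this branch)]
5. not p, v   [neg-Box-rule on 3: fresh world v, uRv]
Accessibility: uRu, uRv, vRu, vRv
The negation has an open branch (countermodel exists).

Not valid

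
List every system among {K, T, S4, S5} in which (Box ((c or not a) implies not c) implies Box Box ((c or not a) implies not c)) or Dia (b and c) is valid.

S4, S5

S4-tableau for the negation not ((Box ((c or not a) implies not c) implies Box Box ((c or not a) implies not c)) or Dia (b and c)):
1. not ((Box ((c or not a) implies not c) implies Box Box ((c or not a) implies not c)) or Dia (b and c)), w0
2. not (Box ((c or not a) implies not c) implies Box Box ((c or not a) implies not c)), w0   [neg-or-rule on 1]
3. not Dia (b and c), w0   [neg-or-rule on 1]
4. Box ((c or not a) implies not c), w0   [neg-implies-rule on 2]
5. not Box Box ((c or not a) implies not c), w0   [neg-implies-rule on 2]
6. not (b and c), w0   [neg-Dia-rule on 3 via w0Rw0]
7. (c or not a) implies not c, w0   [Box-rule on 4 via w0Rw0]
8. not c, w0   [neg-and-rule on 6 (branches; this branch)]
9. not (c or not a), w0   [implies-rule on 7 (branches; this branch)]
10. a, w0   [neg-or-rule on 9]
11. not Box ((c or not a) implies not c), w1   [neg-Box-rule on 5: fresh world w1, w0Rw1]
12. not (b and c), w1   [neg-Dia-rule on 3 via w0Rw1]
13. (c or not a) implies not c, w1   [Box-rule on 4 via w0Rw1]
14. not c, w1   [neg-and-rule on 12 (branches; this branch)]
15. not (c or not a), w1   [implies-rule on 13 (branches; this branch)]
16. a, w1   [neg-or-rule on 15]
17. not ((c or not a) implies not c), w2   [neg-Box-rule on 11: fresh world w2, w1Rw2]
18. c or not a, w2   [neg-implies-rule on 17]
19. c, w2   [neg-implies-rule on 17]
20. not (b and c), w2   [neg-Dia-rule on 3 via w0Rw2]
21. (c or not a) implies not c, w2   [Box-rule on 4 via w0Rw2]
22. not a, w2   [or-rule on 18 (branches; this branch)]
23. not b, w2   [neg-and-rule on 20 (branches; this branch)]
24. not (c or not a), w2   [implies-rule on 21 (branches; this branch)]
25. not c, w2   [neg-or-rule on 24]
26. a, w2   [neg-or-rule on 24]
Accessibility: w0Rw0, w0Rw1, w0Rw2, w1Rw1, w1Rw2, w2Rw2
Branch closes: c and not c both at w2.
Every branch closes (one shown): valid in S4, hence also in S5 (every theorem of S4 is a theorem of S5).
T-tableau for the negation not ((Box ((c or not a) implies not c) implies Box Box ((c or not a) implies not c)) or Dia (b and c)):
1. not ((Box ((c or not a) implies not c) implies Box Box ((c or not a) implies not c)) or Dia (b and c)), w0
2. not (Box ((c or not a) implies not c) implies Box Box ((c or not a) implies not c)), w0   [neg-or-rule on 1]
3. not Dia (b and c), w0   [neg-or-rule on 1]
4. Box ((c or not a) implies not c), w0   [neg-implies-rule on 2]
5. not Box Box ((c or not a) implies not c), w0   [neg-implies-rule on 2]
6. not (b and c), w0   [neg-Dia-rule on 3 via w0Rw0]
7. (c or not a) implies not c, w0   [Box-rule on 4 via w0Rw0]
8. not c, w0   [neg-and-rule on 6 (branches; this branch)]
9. not Box ((c or not a) implies not c), w1   [neg-Box-rule on 5: fresh world w1, w0Rw1]
10. not (b and c), w1   [neg-Dia-rule on 3 via w0Rw1]
11. (c or not a) implies not c, w1   [Box-rule on 4 via w0Rw1]
12. not c, w1   [neg-and-rule on 10 (branches; this branch)]
13. not ((c or not a) implies not c), w2   [neg-Box-rule on 9: fresh world w2, w1Rw2]
14. c or not a, w2   [neg-implies-rule on 13]
15. c, w2   [neg-implies-rule on 13]
16. not a, w2   [or-rule on 14 (branches; this branch)]
Accessibility: w0Rw0, w0Rw1, w1Rw1, w1Rw2, w2Rw2
Complete open branch: countermodel on a T-frame, so not valid in T, nor in K (the same frame is also a K-frame).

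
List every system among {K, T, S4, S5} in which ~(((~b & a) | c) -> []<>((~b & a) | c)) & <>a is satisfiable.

K, T, S4

S4-tableau for the formula:
1. ~(((~b & a) | c) -> []<>((~b & a) | c)) & <>a, u
2. ~(((~b & a) | c) -> []<>((~b & a) | c)), u   [&-rule on 1]
3. <>a, u   [&-rule on 1]
4. (~b & a) | c, u   [~->-rule on 2]
5. ~[]<>((~b & a) | c), u   [~->-rule on 2]
6. c, u   [|-rule on 4 (branches; this branch)]
7. a, v   [<>-rule on 3: fresh world v, uRv]
8. ~<>((~b & a) | c), w   [~[]-rule on 5: fresh world w, uRw]
9. ~((~b & a) | c), w   [~<>-rule on 8 via wRw]
10. ~(~b & a), w   [~|-rule on 9]
11. ~c, w   [~|-rule on 9]
12. ~a, w   [~&-rule on 10 (branches; this branch)]
Accessibility: uRu, uRv, uRw, vRv, wRw
Complete open branch: satisfiable in S4, hence also in K, T (this S4-model is also a K-model and a T-model).
S5-tableau for the formula:
1. ~(((~b & a) | c) -> []<>((~b & a) | c)) & <>a, u
2. ~(((~b & a) | c) -> []<>((~b & a) | c)), u   [&-rule on 1]
3. <>a, u   [&-rule on 1]
4. (~b & a) | c, u   [~->-rule on 2]
5. ~[]<>((~b & a) | c), u   [~->-rule on 2]
6. ~b & a, u   [|-rule on 4 (branches; this branch)]
7. ~b, u   [&-rule on 6]
8. a, u   [&-rule on 6]
9. a, v   [<>-rule on 3: fresh world v, uRv]
10. ~<>((~b & a) | c), w   [~[]-rule on 5: fresh world w, uRw]
11. ~((~b & a) | c), u   [~<>-rule on 10 via wRu]
12. ~(~b & a), u   [~|-rule on 11]
13. ~c, u   [~|-rule on 11]
14. ~((~b & a) | c), v   [~<>-rule on 10 via wRv]
15. ~(~b & a), v   [~|-rule on 14]
16. ~c, v   [~|-rule on 14]
17. ~((~b & a) | c), w   [~<>-rule on 10 via wRw]
18. ~(~b & a), w   [~|-rule on 17]
19. ~c, w   [~|-rule on 17]
20. ~a, u   [~&-rule on 12 (branches; this branch)]
Accessibility: uRu, uRv, uRw, vRu, vRv, vRw, wRu, wRv, wRw
Branch closes: a and ~a both at u.
Every branch closes (one shown): unsatisfiable in S5.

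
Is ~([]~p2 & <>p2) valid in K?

Tableau for the negation []~p2 & <>p2:
1. []~p2 & <>p2, 0
2. []~p2, 0   [&-rule on 1]
3. <>p2, 0   [&-rule on 1]
4. p2, 1   [<>-rule on 3: fresh world 1, 0R1]
5. ~p2, 1   [[]-rule on 2 via 0R1]
Accessibility: 0R1
Branch closes: p2 and ~p2 both at 1.
Every branch of the negation's tableau closes; the branch above is one of them.

Yes, valid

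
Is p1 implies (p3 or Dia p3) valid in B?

Not valid

Tableau for the negation not (p1 implies (p3 or Dia p3)):
1. not (p1 implies (p3 or Dia p3)), u
2. p1, u
3. not (p3 or Dia p3), u
4. not p3, u
5. not Dia p3, u
Accessibility: uRu
The negation has an open branch (countermodel exists).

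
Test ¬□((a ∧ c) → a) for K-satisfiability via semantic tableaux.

1. ¬□((a ∧ c) → a), w0
2. ¬((a ∧ c) → a), w1   [¬□-rule on 1: fresh world w1, w0Rw1]
3. a ∧ c, w1   [¬→-rule on 2]
4. ¬a, w1   [¬→-rule on 2]
5. a, w1   [∧-rule on 3]
6. c, w1   [∧-rule on 3]
Accessibility: w0Rw1
Branch closes: a and ¬a both at w1.
(One branch shown.) All branches close.

Unsatisfiable (every branch closes)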